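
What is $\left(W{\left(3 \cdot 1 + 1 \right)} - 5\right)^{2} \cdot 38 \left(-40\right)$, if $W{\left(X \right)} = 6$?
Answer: $-1520$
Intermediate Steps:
$\left(W{\left(3 \cdot 1 + 1 \right)} - 5\right)^{2} \cdot 38 \left(-40\right) = \left(6 - 5\right)^{2} \cdot 38 \left(-40\right) = 1^{2} \cdot 38 \left(-40\right) = 1 \cdot 38 \left(-40\right) = 38 \left(-40\right) = -1520$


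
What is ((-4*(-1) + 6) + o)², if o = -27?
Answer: 289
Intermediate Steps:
((-4*(-1) + 6) + o)² = ((-4*(-1) + 6) - 27)² = ((4 + 6) - 27)² = (10 - 27)² = (-17)² = 289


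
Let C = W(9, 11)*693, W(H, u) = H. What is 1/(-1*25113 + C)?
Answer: -1/18876 ≈ -5.2977e-5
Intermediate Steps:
C = 6237 (C = 9*693 = 6237)
1/(-1*25113 + C) = 1/(-1*25113 + 6237) = 1/(-25113 + 6237) = 1/(-18876) = -1/18876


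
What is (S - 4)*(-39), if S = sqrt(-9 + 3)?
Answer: 156 - 39*I*sqrt(6) ≈ 156.0 - 95.53*I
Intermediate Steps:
S = I*sqrt(6) (S = sqrt(-6) = I*sqrt(6) ≈ 2.4495*I)
(S - 4)*(-39) = (I*sqrt(6) - 4)*(-39) = (-4 + I*sqrt(6))*(-39) = 156 - 39*I*sqrt(6)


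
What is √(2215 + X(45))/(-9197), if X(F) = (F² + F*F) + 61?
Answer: -√6326/9197 ≈ -0.0086481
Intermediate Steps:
X(F) = 61 + 2*F² (X(F) = (F² + F²) + 61 = 2*F² + 61 = 61 + 2*F²)
√(2215 + X(45))/(-9197) = √(2215 + (61 + 2*45²))/(-9197) = √(2215 + (61 + 2*2025))*(-1/9197) = √(2215 + (61 + 4050))*(-1/9197) = √(2215 + 4111)*(-1/9197) = √6326*(-1/9197) = -√6326/9197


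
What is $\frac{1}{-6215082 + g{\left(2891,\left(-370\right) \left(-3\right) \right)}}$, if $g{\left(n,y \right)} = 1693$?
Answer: $- \frac{1}{6213389} \approx -1.6094 \cdot 10^{-7}$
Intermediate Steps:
$\frac{1}{-6215082 + g{\left(2891,\left(-370\right) \left(-3\right) \right)}} = \frac{1}{-6215082 + 1693} = \frac{1}{-6213389} = - \frac{1}{6213389}$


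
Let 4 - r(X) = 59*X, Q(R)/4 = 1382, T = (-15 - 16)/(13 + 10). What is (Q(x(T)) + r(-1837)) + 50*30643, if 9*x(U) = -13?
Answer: 1646065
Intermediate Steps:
T = -31/23 ≈ -1.3478
x(U) = -13/9 (x(U) = (⅑)*(-13) = -13/9)
Q(R) = 5528 (Q(R) = 4*1382 = 5528)
r(X) = 4 - 59*X
(Q(x(T)) + r(-1837)) + 50*30643 = (5528 + (4 - 59*(-1837))) + 50*30643 = (5528 + (4 + 108383)) + 1532150 = (5528 + 108387) + 1532150 = 113915 + 1532150 = 1646065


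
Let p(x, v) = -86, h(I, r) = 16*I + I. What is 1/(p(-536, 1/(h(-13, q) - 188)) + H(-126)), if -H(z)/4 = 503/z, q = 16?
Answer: -63/4412 ≈ -0.014279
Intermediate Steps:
h(I, r) = 17*I
H(z) = -2012/z
1/(p(-536, 1/(h(-13, q) - 188)) + H(-126)) = 1/(-86 - 2012/(-126)) = 1/(-86 - 2012*(-1/126)) = 1/(-86 + 1006/63) = 1/(-4412/63) = -63/4412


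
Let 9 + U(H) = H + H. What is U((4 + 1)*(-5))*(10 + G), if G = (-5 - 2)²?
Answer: -3481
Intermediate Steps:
U(H) = -9 + 2*H (U(H) = -9 + (H + H) = -9 + 2*H)
G = 49 (G = (-7)² = 49)
U((4 + 1)*(-5))*(10 + G) = (-9 + 2*((4 + 1)*(-5)))*(10 + 49) = (-9 + 2*(5*(-5)))*59 = (-9 + 2*(-25))*59 = (-9 - 50)*59 = -59*59 = -3481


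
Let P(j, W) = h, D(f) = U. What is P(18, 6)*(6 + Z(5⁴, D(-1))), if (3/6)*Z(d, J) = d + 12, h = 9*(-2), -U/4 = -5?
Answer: -23040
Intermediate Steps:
U = 20 (U = -4*(-5) = 20)
D(f) = 20
h = -18
P(j, W) = -18
Z(d, J) = 24 + 2*d (Z(d, J) = 2*(d + 12) = 2*(12 + d) = 24 + 2*d)
P(18, 6)*(6 + Z(5⁴, D(-1))) = -18*(6 + (24 + 2*5⁴)) = -18*(6 + (24 + 2*625)) = -18*(6 + (24 + 1250)) = -18*(6 + 1274) = -18*1280 = -23040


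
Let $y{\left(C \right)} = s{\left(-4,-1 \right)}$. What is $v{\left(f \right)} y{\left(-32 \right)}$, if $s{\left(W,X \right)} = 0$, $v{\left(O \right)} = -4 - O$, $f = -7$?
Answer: $0$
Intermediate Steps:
$y{\left(C \right)} = 0$
$v{\left(f \right)} y{\left(-32 \right)} = \left(-4 - -7\right) 0 = \left(-4 + 7\right) 0 = 3 \cdot 0 = 0$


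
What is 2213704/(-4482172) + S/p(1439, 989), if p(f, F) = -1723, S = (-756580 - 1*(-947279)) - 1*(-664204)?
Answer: -958909125327/1930695589 ≈ -496.67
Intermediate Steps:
S = 854903 (S = (-756580 + 947279) + 664204 = 190699 + 664204 = 854903)
2213704/(-4482172) + S/p(1439, 989) = 2213704/(-4482172) + 854903/(-1723) = 2213704*(-1/4482172) + 854903*(-1/1723) = -553426/1120543 - 854903/1723 = -958909125327/1930695589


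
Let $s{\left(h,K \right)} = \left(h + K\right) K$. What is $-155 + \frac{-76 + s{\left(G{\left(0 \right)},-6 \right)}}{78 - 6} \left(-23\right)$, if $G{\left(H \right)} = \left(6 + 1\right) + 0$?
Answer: $- \frac{4637}{36} \approx -128.81$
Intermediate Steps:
$G{\left(H \right)} = 7$ ($G{\left(H \right)} = 7 + 0 = 7$)
$s{\left(h,K \right)} = K \left(K + h\right)$ ($s{\left(h,K \right)} = \left(K + h\right) K = K \left(K + h\right)$)
$-155 + \frac{-76 + s{\left(G{\left(0 \right)},-6 \right)}}{78 - 6} \left(-23\right) = -155 + \frac{-76 - 6 \left(-6 + 7\right)}{78 - 6} \left(-23\right) = -155 + \frac{-76 - 6}{72} \left(-23\right) = -155 + \left(-76 - 6\right) \frac{1}{72} \left(-23\right) = -155 + \left(-82\right) \frac{1}{72} \left(-23\right) = -155 - - \frac{943}{36} = -155 + \frac{943}{36} = - \frac{4637}{36}$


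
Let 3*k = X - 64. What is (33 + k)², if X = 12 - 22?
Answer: 625/9 ≈ 69.444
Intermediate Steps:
X = -10
k = -74/3 (k = (-10 - 64)/3 = (⅓)*(-74) = -74/3 ≈ -24.667)
(33 + k)² = (33 - 74/3)² = (25/3)² = 625/9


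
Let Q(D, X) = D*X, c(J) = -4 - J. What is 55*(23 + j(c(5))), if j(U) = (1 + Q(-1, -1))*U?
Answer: 275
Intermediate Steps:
j(U) = 2*U (j(U) = (1 - 1*(-1))*U = (1 + 1)*U = 2*U)
55*(23 + j(c(5))) = 55*(23 + 2*(-4 - 1*5)) = 55*(23 + 2*(-4 - 5)) = 55*(23 + 2*(-9)) = 55*(23 - 18) = 55*5 = 275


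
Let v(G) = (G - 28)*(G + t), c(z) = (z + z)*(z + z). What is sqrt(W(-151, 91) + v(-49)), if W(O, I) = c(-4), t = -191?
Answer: 4*sqrt(1159) ≈ 136.18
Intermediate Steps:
c(z) = 4*z**2 (c(z) = (2*z)*(2*z) = 4*z**2)
W(O, I) = 64 (W(O, I) = 4*(-4)**2 = 4*16 = 64)
v(G) = (-191 + G)*(-28 + G) (v(G) = (G - 28)*(G - 191) = (-28 + G)*(-191 + G) = (-191 + G)*(-28 + G))
sqrt(W(-151, 91) + v(-49)) = sqrt(64 + (5348 + (-49)**2 - 219*(-49))) = sqrt(64 + (5348 + 2401 + 10731)) = sqrt(64 + 18480) = sqrt(18544) = 4*sqrt(1159)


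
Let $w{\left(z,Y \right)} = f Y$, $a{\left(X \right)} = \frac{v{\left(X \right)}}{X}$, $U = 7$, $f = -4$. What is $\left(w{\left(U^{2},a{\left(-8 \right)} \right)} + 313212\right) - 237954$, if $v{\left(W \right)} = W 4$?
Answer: $75242$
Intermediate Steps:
$v{\left(W \right)} = 4 W$
$a{\left(X \right)} = 4$ ($a{\left(X \right)} = \frac{4 X}{X} = 4$)
$w{\left(z,Y \right)} = - 4 Y$
$\left(w{\left(U^{2},a{\left(-8 \right)} \right)} + 313212\right) - 237954 = \left(\left(-4\right) 4 + 313212\right) - 237954 = \left(-16 + 313212\right) - 237954 = 313196 - 237954 = 75242$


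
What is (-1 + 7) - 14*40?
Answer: -554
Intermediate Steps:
(-1 + 7) - 14*40 = 6 - 560 = -554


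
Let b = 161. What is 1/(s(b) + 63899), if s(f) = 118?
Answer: 1/64017 ≈ 1.5621e-5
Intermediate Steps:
1/(s(b) + 63899) = 1/(118 + 63899) = 1/64017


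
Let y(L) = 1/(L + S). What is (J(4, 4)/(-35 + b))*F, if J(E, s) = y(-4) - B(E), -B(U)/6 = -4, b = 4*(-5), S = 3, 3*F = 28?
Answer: 140/33 ≈ 4.2424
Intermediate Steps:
F = 28/3 (F = (⅓)*28 = 28/3 ≈ 9.3333)
b = -20
B(U) = 24 (B(U) = -6*(-4) = 24)
y(L) = 1/(3 + L) (y(L) = 1/(L + 3) = 1/(3 + L))
J(E, s) = -25 (J(E, s) = 1/(3 - 4) - 1*24 = 1/(-1) - 24 = -1 - 24 = -25)
(J(4, 4)/(-35 + b))*F = -25/(-35 - 20)*(28/3) = -25/(-55)*(28/3) = -25*(-1/55)*(28/3) = (5/11)*(28/3) = 140/33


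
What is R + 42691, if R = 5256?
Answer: 47947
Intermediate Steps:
R + 42691 = 5256 + 42691 = 47947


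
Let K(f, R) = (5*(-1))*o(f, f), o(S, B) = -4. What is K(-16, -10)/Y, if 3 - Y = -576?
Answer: 20/579 ≈ 0.034542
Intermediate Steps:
Y = 579 (Y = 3 - 1*(-576) = 3 + 576 = 579)
K(f, R) = 20 (K(f, R) = (5*(-1))*(-4) = -5*(-4) = 20)
K(-16, -10)/Y = 20/579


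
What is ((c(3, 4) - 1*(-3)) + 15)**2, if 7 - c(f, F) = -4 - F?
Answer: 1089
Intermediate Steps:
c(f, F) = 11 + F (c(f, F) = 7 - (-4 - F) = 7 + (4 + F) = 11 + F)
((c(3, 4) - 1*(-3)) + 15)**2 = (((11 + 4) - 1*(-3)) + 15)**2 = ((15 + 3) + 15)**2 = (18 + 15)**2 = 33**2 = 1089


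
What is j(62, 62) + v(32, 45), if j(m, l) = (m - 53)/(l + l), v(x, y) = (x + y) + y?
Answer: 15137/124 ≈ 122.07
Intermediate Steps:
v(x, y) = x + 2*y
j(m, l) = (-53 + m)/(2*l) (j(m, l) = (-53 + m)/((2*l)) = (-53 + m)*(1/(2*l)) = (-53 + m)/(2*l))
j(62, 62) + v(32, 45) = (½)*(-53 + 62)/62 + (32 + 2*45) = (½)*(1/62)*9 + (32 + 90) = 9/124 + 122 = 15137/124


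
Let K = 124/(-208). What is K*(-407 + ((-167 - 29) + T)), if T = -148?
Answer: 23281/52 ≈ 447.71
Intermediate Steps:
K = -31/52 (K = 124*(-1/208) = -31/52 ≈ -0.59615)
K*(-407 + ((-167 - 29) + T)) = -31*(-407 + ((-167 - 29) - 148))/52 = -31*(-407 + (-196 - 148))/52 = -31*(-407 - 344)/52 = -31/52*(-751) = 23281/52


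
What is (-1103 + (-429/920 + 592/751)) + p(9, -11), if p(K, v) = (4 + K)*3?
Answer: -734916419/690920 ≈ -1063.7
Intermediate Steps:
p(K, v) = 12 + 3*K
(-1103 + (-429/920 + 592/751)) + p(9, -11) = (-1103 + (-429/920 + 592/751)) + (12 + 3*9) = (-1103 + (-429*1/920 + 592*(1/751))) + (12 + 27) = (-1103 + (-429/920 + 592/751)) + 39 = (-1103 + 222461/690920) + 39 = -761862299/690920 + 39 = -734916419/690920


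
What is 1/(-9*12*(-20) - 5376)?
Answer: -1/3216 ≈ -0.00031095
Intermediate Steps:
1/(-9*12*(-20) - 5376) = 1/(-108*(-20) - 5376) = 1/(2160 - 5376) = 1/(-3216) = -1/3216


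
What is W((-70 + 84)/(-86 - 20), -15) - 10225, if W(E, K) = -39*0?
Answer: -10225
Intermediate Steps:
W(E, K) = 0
W((-70 + 84)/(-86 - 20), -15) - 10225 = 0 - 10225 = -10225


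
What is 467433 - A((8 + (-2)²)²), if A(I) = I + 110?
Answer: 467179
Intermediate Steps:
A(I) = 110 + I
467433 - A((8 + (-2)²)²) = 467433 - (110 + (8 + (-2)²)²) = 467433 - (110 + (8 + 4)²) = 467433 - (110 + 12²) = 467433 - (110 + 144) = 467433 - 1*254 = 467433 - 254 = 467179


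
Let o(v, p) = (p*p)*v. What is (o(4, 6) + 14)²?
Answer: 24964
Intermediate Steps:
o(v, p) = v*p² (o(v, p) = p²*v = v*p²)
(o(4, 6) + 14)² = (4*6² + 14)² = (4*36 + 14)² = (144 + 14)² = 158² = 24964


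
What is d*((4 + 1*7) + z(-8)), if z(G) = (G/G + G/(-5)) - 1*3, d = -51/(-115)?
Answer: 2703/575 ≈ 4.7009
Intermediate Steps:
d = 51/115 (d = -51*(-1/115) = 51/115 ≈ 0.44348)
z(G) = -2 - G/5 (z(G) = (1 + G*(-⅕)) - 3 = (1 - G/5) - 3 = -2 - G/5)
d*((4 + 1*7) + z(-8)) = 51*((4 + 1*7) + (-2 - ⅕*(-8)))/115 = 51*((4 + 7) + (-2 + 8/5))/115 = 51*(11 - ⅖)/115 = (51/115)*(53/5) = 2703/575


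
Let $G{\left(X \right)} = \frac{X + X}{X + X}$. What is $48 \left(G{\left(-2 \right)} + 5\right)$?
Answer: $288$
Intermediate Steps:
$G{\left(X \right)} = 1$ ($G{\left(X \right)} = \frac{2 X}{2 X} = 2 X \frac{1}{2 X} = 1$)
$48 \left(G{\left(-2 \right)} + 5\right) = 48 \left(1 + 5\right) = 48 \cdot 6 = 288$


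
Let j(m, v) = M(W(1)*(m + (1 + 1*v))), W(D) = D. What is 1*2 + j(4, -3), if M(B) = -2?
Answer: 0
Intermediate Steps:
j(m, v) = -2
1*2 + j(4, -3) = 1*2 - 2 = 2 - 2 = 0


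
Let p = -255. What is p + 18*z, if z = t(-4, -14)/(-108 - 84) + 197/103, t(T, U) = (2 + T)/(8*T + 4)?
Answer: -10178421/46144 ≈ -220.58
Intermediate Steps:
t(T, U) = (2 + T)/(4 + 8*T)
z = 529433/276864 (z = ((2 - 4)/(4*(1 + 2*(-4))))/(-108 - 84) + 197/103 = ((1/4)*(-2)/(1 - 8))/(-192) + 197*(1/103) = ((1/4)*(-2)/(-7))*(-1/192) + 197/103 = ((1/4)*(-1/7)*(-2))*(-1/192) + 197/103 = (1/14)*(-1/192) + 197/103 = -1/2688 + 197/103 = 529433/276864 ≈ 1.9122)
p + 18*z = -255 + 18*(529433/276864) = -255 + 1588299/46144 = -10178421/46144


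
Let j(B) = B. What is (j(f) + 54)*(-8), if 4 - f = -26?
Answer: -672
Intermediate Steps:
f = 30 (f = 4 - 1*(-26) = 4 + 26 = 30)
(j(f) + 54)*(-8) = (30 + 54)*(-8) = 84*(-8) = -672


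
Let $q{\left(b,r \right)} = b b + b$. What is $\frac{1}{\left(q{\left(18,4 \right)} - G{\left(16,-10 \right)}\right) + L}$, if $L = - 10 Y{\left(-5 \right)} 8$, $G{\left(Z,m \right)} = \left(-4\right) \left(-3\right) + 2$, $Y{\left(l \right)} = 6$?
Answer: $- \frac{1}{152} \approx -0.0065789$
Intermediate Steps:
$q{\left(b,r \right)} = b + b^{2}$ ($q{\left(b,r \right)} = b^{2} + b = b + b^{2}$)
$G{\left(Z,m \right)} = 14$ ($G{\left(Z,m \right)} = 12 + 2 = 14$)
$L = -480$ ($L = \left(-10\right) 6 \cdot 8 = \left(-60\right) 8 = -480$)
$\frac{1}{\left(q{\left(18,4 \right)} - G{\left(16,-10 \right)}\right) + L} = \frac{1}{\left(18 \left(1 + 18\right) - 14\right) - 480} = \frac{1}{\left(18 \cdot 19 - 14\right) - 480} = \frac{1}{\left(342 - 14\right) - 480} = \frac{1}{328 - 480} = \frac{1}{-152} = - \frac{1}{152}$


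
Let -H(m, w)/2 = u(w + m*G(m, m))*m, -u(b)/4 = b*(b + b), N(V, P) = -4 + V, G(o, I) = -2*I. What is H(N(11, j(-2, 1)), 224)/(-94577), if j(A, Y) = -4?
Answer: -254016/13511 ≈ -18.801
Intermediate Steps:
u(b) = -8*b² (u(b) = -4*b*(b + b) = -4*b*2*b = -8*b²)
H(m, w) = 16*m*(w - 2*m²)² (H(m, w) = -2*(-8*(w + m*(-2*m))²)*m = -2*(-8*(w - 2*m²)²)*m = -(-16)*m*(w - 2*m²)² = 16*m*(w - 2*m²)²)
H(N(11, j(-2, 1)), 224)/(-94577) = (16*(-4 + 11)*(224 - 2*(-4 + 11)²)²)/(-94577) = (16*7*(224 - 2*7²)²)*(-1/94577) = (16*7*(224 - 2*49)²)*(-1/94577) = (16*7*(224 - 98)²)*(-1/94577) = (16*7*126²)*(-1/94577) = (16*7*15876)*(-1/94577) = 1778112*(-1/94577) = -254016/13511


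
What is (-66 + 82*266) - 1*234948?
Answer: -213202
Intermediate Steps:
(-66 + 82*266) - 1*234948 = (-66 + 21812) - 234948 = 21746 - 234948 = -213202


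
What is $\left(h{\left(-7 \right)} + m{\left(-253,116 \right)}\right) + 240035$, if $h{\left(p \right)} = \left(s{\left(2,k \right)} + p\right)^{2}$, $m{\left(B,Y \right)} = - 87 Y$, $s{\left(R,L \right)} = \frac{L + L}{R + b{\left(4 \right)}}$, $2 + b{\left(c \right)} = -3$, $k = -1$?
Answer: $\frac{2069848}{9} \approx 2.2998 \cdot 10^{5}$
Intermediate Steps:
$b{\left(c \right)} = -5$ ($b{\left(c \right)} = -2 - 3 = -5$)
$s{\left(R,L \right)} = \frac{2 L}{-5 + R}$ ($s{\left(R,L \right)} = \frac{L + L}{R - 5} = \frac{2 L}{-5 + R}$)
$h{\left(p \right)} = \left(\frac{2}{3} + p\right)^{2}$ ($h{\left(p \right)} = \left(2 \left(-1\right) \frac{1}{-5 + 2} + p\right)^{2} = \left(2 \left(-1\right) \frac{1}{-3} + p\right)^{2} = \left(2 \left(-1\right) \left(- \frac{1}{3}\right) + p\right)^{2} = \left(\frac{2}{3} + p\right)^{2}$)
$\left(h{\left(-7 \right)} + m{\left(-253,116 \right)}\right) + 240035 = \left(\frac{\left(2 + 3 \left(-7\right)\right)^{2}}{9} - 10092\right) + 240035 = \left(\frac{\left(2 - 21\right)^{2}}{9} - 10092\right) + 240035 = \left(\frac{\left(-19\right)^{2}}{9} - 10092\right) + 240035 = \left(\frac{1}{9} \cdot 361 - 10092\right) + 240035 = \left(\frac{361}{9} - 10092\right) + 240035 = - \frac{90467}{9} + 240035 = \frac{2069848}{9}$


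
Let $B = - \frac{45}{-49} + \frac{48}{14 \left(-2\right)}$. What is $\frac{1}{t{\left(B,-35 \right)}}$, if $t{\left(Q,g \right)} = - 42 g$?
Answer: $\frac{1}{1470} \approx 0.00068027$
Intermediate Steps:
$B = - \frac{39}{49}$ ($B = \left(-45\right) \left(- \frac{1}{49}\right) + \frac{48}{-28} = \frac{45}{49} + 48 \left(- \frac{1}{28}\right) = \frac{45}{49} - \frac{12}{7} = - \frac{39}{49} \approx -0.79592$)
$\frac{1}{t{\left(B,-35 \right)}} = \frac{1}{\left(-42\right) \left(-35\right)} = \frac{1}{1470}$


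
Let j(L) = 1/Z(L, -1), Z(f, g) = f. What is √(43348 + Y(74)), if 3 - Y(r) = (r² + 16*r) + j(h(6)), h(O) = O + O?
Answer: √1320873/6 ≈ 191.55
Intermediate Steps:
h(O) = 2*O
j(L) = 1/L
Y(r) = 35/12 - r² - 16*r (Y(r) = 3 - ((r² + 16*r) + 1/(2*6)) = 3 - ((r² + 16*r) + 1/12) = 3 - (1/12 + r² + 16*r) = 3 + (-1/12 - r² - 16*r) = 35/12 - r² - 16*r)
√(43348 + Y(74)) = √(43348 + (35/12 - 1*74² - 16*74)) = √(43348 + (35/12 - 1*5476 - 1184)) = √(43348 + (35/12 - 5476 - 1184)) = √(43348 - 79885/12) = √(440291/12) = √1320873/6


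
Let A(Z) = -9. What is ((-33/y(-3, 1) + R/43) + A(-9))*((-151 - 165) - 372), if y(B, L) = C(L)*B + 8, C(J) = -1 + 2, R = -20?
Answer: 55264/5 ≈ 11053.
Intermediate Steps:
C(J) = 1
y(B, L) = 8 + B (y(B, L) = 1*B + 8 = B + 8 = 8 + B)
((-33/y(-3, 1) + R/43) + A(-9))*((-151 - 165) - 372) = ((-33/(8 - 3) - 20/43) - 9)*((-151 - 165) - 372) = ((-33/5 - 20*1/43) - 9)*(-316 - 372) = ((-33*1/5 - 20/43) - 9)*(-688) = ((-33/5 - 20/43) - 9)*(-688) = (-1519/215 - 9)*(-688) = -3454/215*(-688) = 55264/5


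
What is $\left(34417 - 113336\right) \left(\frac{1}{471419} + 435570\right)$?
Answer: $- \frac{16204909718768689}{471419} \approx -3.4375 \cdot 10^{10}$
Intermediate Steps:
$\left(34417 - 113336\right) \left(\frac{1}{471419} + 435570\right) = - 78919 \left(\frac{1}{471419} + 435570\right) = \left(-78919\right) \frac{205335973831}{471419} = - \frac{16204909718768689}{471419}$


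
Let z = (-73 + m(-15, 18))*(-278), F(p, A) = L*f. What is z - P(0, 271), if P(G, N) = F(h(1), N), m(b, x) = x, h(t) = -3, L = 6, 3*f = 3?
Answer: 15284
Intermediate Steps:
f = 1 (f = (⅓)*3 = 1)
F(p, A) = 6 (F(p, A) = 6*1 = 6)
P(G, N) = 6
z = 15290 (z = (-73 + 18)*(-278) = -55*(-278) = 15290)
z - P(0, 271) = 15290 - 1*6 = 15290 - 6 = 15284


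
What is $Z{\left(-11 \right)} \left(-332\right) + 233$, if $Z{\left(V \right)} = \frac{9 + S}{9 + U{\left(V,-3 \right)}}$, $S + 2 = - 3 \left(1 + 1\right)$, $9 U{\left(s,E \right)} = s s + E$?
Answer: $\frac{43379}{199} \approx 217.98$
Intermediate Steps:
$U{\left(s,E \right)} = \frac{E}{9} + \frac{s^{2}}{9}$ ($U{\left(s,E \right)} = \frac{s s + E}{9} = \frac{s^{2} + E}{9} = \frac{E + s^{2}}{9} = \frac{E}{9} + \frac{s^{2}}{9}$)
$S = -8$ ($S = -2 - 3 \left(1 + 1\right) = -2 - 6 = -8$)
$Z{\left(V \right)} = \frac{1}{\frac{26}{3} + \frac{V^{2}}{9}}$ ($Z{\left(V \right)} = \frac{9 - 8}{9 + \left(\frac{1}{9} \left(-3\right) + \frac{V^{2}}{9}\right)} = 1 \frac{1}{9 + \left(- \frac{1}{3} + \frac{V^{2}}{9}\right)} = 1 \frac{1}{\frac{26}{3} + \frac{V^{2}}{9}} = \frac{1}{\frac{26}{3} + \frac{V^{2}}{9}}$)
$Z{\left(-11 \right)} \left(-332\right) + 233 = \frac{9}{78 + \left(-11\right)^{2}} \left(-332\right) + 233 = \frac{9}{78 + 121} \left(-332\right) + 233 = \frac{9}{199} \left(-332\right) + 233 = - \frac{2988}{199} + 233 = \frac{43379}{199}$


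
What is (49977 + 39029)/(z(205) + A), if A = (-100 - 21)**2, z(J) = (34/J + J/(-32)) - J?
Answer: 583879360/94659223 ≈ 6.1682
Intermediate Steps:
z(J) = 34/J - 33*J/32 (z(J) = (34/J + J*(-1/32)) - J = (34/J - J/32) - J = 34/J - 33*J/32)
A = 14641 (A = (-121)**2 = 14641)
(49977 + 39029)/(z(205) + A) = (49977 + 39029)/((34/205 - 33/32*205) + 14641) = 89006/((34*(1/205) - 6765/32) + 14641) = 89006/((34/205 - 6765/32) + 14641) = 89006/(-1385737/6560 + 14641) = 89006/(94659223/6560) = 89006*(6560/94659223) = 583879360/94659223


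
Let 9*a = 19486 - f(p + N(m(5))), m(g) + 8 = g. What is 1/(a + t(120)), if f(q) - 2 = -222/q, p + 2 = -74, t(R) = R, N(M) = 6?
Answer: 315/719629 ≈ 0.00043773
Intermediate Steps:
m(g) = -8 + g
p = -76 (p = -2 - 74 = -76)
f(q) = 2 - 222/q
a = 681829/315 (a = (19486 - (2 - 222/(-76 + 6)))/9 = (19486 - (2 - 222/(-70)))/9 = (19486 - (2 - 222*(-1/70)))/9 = (19486 - (2 + 111/35))/9 = (19486 - 1*181/35)/9 = (19486 - 181/35)/9 = (1/9)*(681829/35) = 681829/315 ≈ 2164.5)
1/(a + t(120)) = 1/(681829/315 + 120) = 1/(719629/315) = 315/719629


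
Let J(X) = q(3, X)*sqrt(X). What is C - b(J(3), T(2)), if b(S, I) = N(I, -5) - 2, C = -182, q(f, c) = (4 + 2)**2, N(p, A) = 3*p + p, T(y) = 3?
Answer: -192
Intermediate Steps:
N(p, A) = 4*p
q(f, c) = 36 (q(f, c) = 6**2 = 36)
J(X) = 36*sqrt(X)
b(S, I) = -2 + 4*I (b(S, I) = 4*I - 2 = -2 + 4*I)
C - b(J(3), T(2)) = -182 - (-2 + 4*3) = -182 - (-2 + 12) = -182 - 1*10 = -182 - 10 = -192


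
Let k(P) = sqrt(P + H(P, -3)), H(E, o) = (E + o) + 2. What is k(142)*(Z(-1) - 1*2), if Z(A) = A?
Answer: -3*sqrt(283) ≈ -50.468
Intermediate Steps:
H(E, o) = 2 + E + o
k(P) = sqrt(-1 + 2*P) (k(P) = sqrt(P + (2 + P - 3)) = sqrt(P + (-1 + P)) = sqrt(-1 + 2*P))
k(142)*(Z(-1) - 1*2) = sqrt(-1 + 2*142)*(-1 - 1*2) = sqrt(-1 + 284)*(-1 - 2) = sqrt(283)*(-3) = -3*sqrt(283)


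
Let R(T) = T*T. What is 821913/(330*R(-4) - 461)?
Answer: 821913/4819 ≈ 170.56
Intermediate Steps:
R(T) = T²
821913/(330*R(-4) - 461) = 821913/(330*(-4)² - 461) = 821913/(330*16 - 461) = 821913/(5280 - 461) = 821913/4819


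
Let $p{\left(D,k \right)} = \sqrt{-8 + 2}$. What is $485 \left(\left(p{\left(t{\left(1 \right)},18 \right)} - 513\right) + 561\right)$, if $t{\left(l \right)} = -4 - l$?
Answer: $23280 + 485 i \sqrt{6} \approx 23280.0 + 1188.0 i$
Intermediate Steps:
$p{\left(D,k \right)} = i \sqrt{6}$ ($p{\left(D,k \right)} = \sqrt{-6} = i \sqrt{6}$)
$485 \left(\left(p{\left(t{\left(1 \right)},18 \right)} - 513\right) + 561\right) = 485 \left(\left(i \sqrt{6} - 513\right) + 561\right) = 485 \left(\left(-513 + i \sqrt{6}\right) + 561\right) = 485 \left(48 + i \sqrt{6}\right) = 23280 + 485 i \sqrt{6}$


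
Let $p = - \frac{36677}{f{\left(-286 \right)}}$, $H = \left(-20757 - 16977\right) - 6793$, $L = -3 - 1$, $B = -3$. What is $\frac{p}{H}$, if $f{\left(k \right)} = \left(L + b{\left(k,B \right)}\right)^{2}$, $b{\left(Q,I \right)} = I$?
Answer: $\frac{36677}{2181823} \approx 0.01681$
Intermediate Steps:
$L = -4$ ($L = -3 - 1 = -4$)
$f{\left(k \right)} = 49$ ($f{\left(k \right)} = \left(-4 - 3\right)^{2} = \left(-7\right)^{2} = 49$)
$H = -44527$ ($H = -37734 - 6793 = -44527$)
$p = - \frac{36677}{49} \approx -748.51$
$\frac{p}{H} = - \frac{36677}{49 \left(-44527\right)} = \left(- \frac{36677}{49}\right) \left(- \frac{1}{44527}\right) = \frac{36677}{2181823}$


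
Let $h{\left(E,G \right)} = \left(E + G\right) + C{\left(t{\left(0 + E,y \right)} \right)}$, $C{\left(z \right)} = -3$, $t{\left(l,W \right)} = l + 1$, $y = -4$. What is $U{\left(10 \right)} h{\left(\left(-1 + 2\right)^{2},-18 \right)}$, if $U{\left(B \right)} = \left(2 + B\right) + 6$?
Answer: $-360$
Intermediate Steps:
$U{\left(B \right)} = 8 + B$
$t{\left(l,W \right)} = 1 + l$
$h{\left(E,G \right)} = -3 + E + G$ ($h{\left(E,G \right)} = \left(E + G\right) - 3 = -3 + E + G$)
$U{\left(10 \right)} h{\left(\left(-1 + 2\right)^{2},-18 \right)} = \left(8 + 10\right) \left(-3 + \left(-1 + 2\right)^{2} - 18\right) = 18 \left(-3 + 1^{2} - 18\right) = 18 \left(-3 + 1 - 18\right) = 18 \left(-20\right) = -360$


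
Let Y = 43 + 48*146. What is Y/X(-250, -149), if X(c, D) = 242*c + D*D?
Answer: -7051/38299 ≈ -0.18410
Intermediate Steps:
X(c, D) = D² + 242*c (X(c, D) = 242*c + D² = D² + 242*c)
Y = 7051 (Y = 43 + 7008 = 7051)
Y/X(-250, -149) = 7051/((-149)² + 242*(-250)) = 7051/(22201 - 60500) = 7051/(-38299) = 7051*(-1/38299) = -7051/38299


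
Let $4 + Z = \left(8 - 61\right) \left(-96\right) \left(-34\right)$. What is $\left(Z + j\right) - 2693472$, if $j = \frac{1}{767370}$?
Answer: $- \frac{2199641549159}{767370} \approx -2.8665 \cdot 10^{6}$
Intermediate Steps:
$Z = -172996$ ($Z = -4 + \left(8 - 61\right) \left(-96\right) \left(-34\right) = -4 + \left(-53\right) \left(-96\right) \left(-34\right) = -4 + 5088 \left(-34\right) = -4 - 172992 = -172996$)
$j = \frac{1}{767370} \approx 1.3032 \cdot 10^{-6}$
$\left(Z + j\right) - 2693472 = \left(-172996 + \frac{1}{767370}\right) - 2693472 = - \frac{132751940519}{767370} - 2693472 = - \frac{2199641549159}{767370}$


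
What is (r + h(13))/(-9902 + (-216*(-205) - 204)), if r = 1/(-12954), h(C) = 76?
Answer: 984503/442689996 ≈ 0.0022239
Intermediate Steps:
r = -1/12954 ≈ -7.7196e-5
(r + h(13))/(-9902 + (-216*(-205) - 204)) = (-1/12954 + 76)/(-9902 + (-216*(-205) - 204)) = 984503/(12954*(-9902 + (44280 - 204))) = 984503/(12954*(-9902 + 44076)) = (984503/12954)/34174 = (984503/12954)*(1/34174) = 984503/442689996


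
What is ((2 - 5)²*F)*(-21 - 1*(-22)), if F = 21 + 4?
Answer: 225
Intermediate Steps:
F = 25
((2 - 5)²*F)*(-21 - 1*(-22)) = ((2 - 5)²*25)*(-21 - 1*(-22)) = ((-3)²*25)*(-21 + 22) = (9*25)*1 = 225*1 = 225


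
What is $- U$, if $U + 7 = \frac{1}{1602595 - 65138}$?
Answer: $\frac{10762198}{1537457} \approx 7.0$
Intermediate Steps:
$U = - \frac{10762198}{1537457}$ ($U = -7 + \frac{1}{1602595 - 65138} = -7 + \frac{1}{1537457} = - \frac{10762198}{1537457} \approx -7.0$)
$- U = \left(-1\right) \left(- \frac{10762198}{1537457}\right) = \frac{10762198}{1537457}$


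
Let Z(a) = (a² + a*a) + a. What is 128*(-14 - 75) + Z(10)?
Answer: -11182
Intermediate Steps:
Z(a) = a + 2*a² (Z(a) = (a² + a²) + a = 2*a² + a = a + 2*a²)
128*(-14 - 75) + Z(10) = 128*(-14 - 75) + 10*(1 + 2*10) = 128*(-89) + 10*(1 + 20) = -11392 + 10*21 = -11392 + 210 = -11182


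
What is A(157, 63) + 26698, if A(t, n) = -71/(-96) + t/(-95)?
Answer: 243477433/9120 ≈ 26697.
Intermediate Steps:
A(t, n) = 71/96 - t/95 (A(t, n) = -71*(-1/96) + t*(-1/95) = 71/96 - t/95)
A(157, 63) + 26698 = (71/96 - 1/95*157) + 26698 = (71/96 - 157/95) + 26698 = -8327/9120 + 26698 = 243477433/9120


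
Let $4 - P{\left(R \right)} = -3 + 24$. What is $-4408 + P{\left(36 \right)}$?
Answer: $-4425$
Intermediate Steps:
$P{\left(R \right)} = -17$ ($P{\left(R \right)} = 4 - \left(-3 + 24\right) = 4 - 21 = -17$)
$-4408 + P{\left(36 \right)} = -4408 - 17 = -4425$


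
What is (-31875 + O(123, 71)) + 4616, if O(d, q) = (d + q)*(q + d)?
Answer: 10377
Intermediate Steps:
O(d, q) = (d + q)² (O(d, q) = (d + q)*(d + q) = (d + q)²)
(-31875 + O(123, 71)) + 4616 = (-31875 + (123 + 71)²) + 4616 = (-31875 + 194²) + 4616 = (-31875 + 37636) + 4616 = 5761 + 4616 = 10377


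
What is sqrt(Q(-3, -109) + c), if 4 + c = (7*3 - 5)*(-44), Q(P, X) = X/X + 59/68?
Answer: I*sqrt(816289)/34 ≈ 26.573*I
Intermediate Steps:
Q(P, X) = 127/68 (Q(P, X) = 1 + 59*(1/68) = 1 + 59/68 = 127/68)
c = -708 (c = -4 + (7*3 - 5)*(-44) = -4 + (21 - 5)*(-44) = -4 + 16*(-44) = -4 - 704 = -708)
sqrt(Q(-3, -109) + c) = sqrt(127/68 - 708) = sqrt(-48017/68) = I*sqrt(816289)/34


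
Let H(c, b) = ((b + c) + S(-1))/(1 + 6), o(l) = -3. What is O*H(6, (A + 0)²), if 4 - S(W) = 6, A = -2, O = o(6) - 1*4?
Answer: -8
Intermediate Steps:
O = -7 (O = -3 - 1*4 = -3 - 4 = -7)
S(W) = -2 (S(W) = 4 - 1*6 = 4 - 6 = -2)
H(c, b) = -2/7 + b/7 + c/7 (H(c, b) = ((b + c) - 2)/(1 + 6) = (-2 + b + c)/7 = (-2 + b + c)*(⅐) = -2/7 + b/7 + c/7)
O*H(6, (A + 0)²) = -7*(-2/7 + (-2 + 0)²/7 + (⅐)*6) = -7*(-2/7 + (⅐)*(-2)² + 6/7) = -7*(-2/7 + (⅐)*4 + 6/7) = -7*(-2/7 + 4/7 + 6/7) = -7*8/7 = -8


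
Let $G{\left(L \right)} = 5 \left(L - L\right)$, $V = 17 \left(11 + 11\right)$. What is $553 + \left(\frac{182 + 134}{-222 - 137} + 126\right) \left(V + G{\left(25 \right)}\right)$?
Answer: $\frac{16997859}{359} \approx 47348.0$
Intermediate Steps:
$V = 374$ ($V = 17 \cdot 22 = 374$)
$G{\left(L \right)} = 0$ ($G{\left(L \right)} = 5 \cdot 0 = 0$)
$553 + \left(\frac{182 + 134}{-222 - 137} + 126\right) \left(V + G{\left(25 \right)}\right) = 553 + \left(\frac{182 + 134}{-222 - 137} + 126\right) \left(374 + 0\right) = 553 + \left(\frac{316}{-359} + 126\right) 374 = 553 + \left(316 \left(- \frac{1}{359}\right) + 126\right) 374 = 553 + \left(- \frac{316}{359} + 126\right) 374 = 553 + \frac{44918}{359} \cdot 374 = 553 + \frac{16799332}{359} = \frac{16997859}{359}$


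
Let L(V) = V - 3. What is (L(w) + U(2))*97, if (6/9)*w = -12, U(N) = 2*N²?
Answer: -1261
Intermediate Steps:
w = -18 (w = (3/2)*(-12) = -18)
L(V) = -3 + V
(L(w) + U(2))*97 = ((-3 - 18) + 2*2²)*97 = (-21 + 2*4)*97 = (-21 + 8)*97 = -13*97 = -1261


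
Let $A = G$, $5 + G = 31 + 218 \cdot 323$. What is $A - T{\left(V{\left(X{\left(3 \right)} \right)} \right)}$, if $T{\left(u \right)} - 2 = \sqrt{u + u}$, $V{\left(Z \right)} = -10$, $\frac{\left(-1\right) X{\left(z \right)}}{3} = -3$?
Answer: $70438 - 2 i \sqrt{5} \approx 70438.0 - 4.4721 i$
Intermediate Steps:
$X{\left(z \right)} = 9$ ($X{\left(z \right)} = \left(-3\right) \left(-3\right) = 9$)
$G = 70440$ ($G = -5 + \left(31 + 218 \cdot 323\right) = -5 + \left(31 + 70414\right) = -5 + 70445 = 70440$)
$T{\left(u \right)} = 2 + \sqrt{2} \sqrt{u}$ ($T{\left(u \right)} = 2 + \sqrt{u + u} = 2 + \sqrt{2 u} = 2 + \sqrt{2} \sqrt{u}$)
$A = 70440$
$A - T{\left(V{\left(X{\left(3 \right)} \right)} \right)} = 70440 - \left(2 + \sqrt{2} \sqrt{-10}\right) = 70440 - \left(2 + \sqrt{2} i \sqrt{10}\right) = 70440 - \left(2 + 2 i \sqrt{5}\right) = 70438 - 2 i \sqrt{5}$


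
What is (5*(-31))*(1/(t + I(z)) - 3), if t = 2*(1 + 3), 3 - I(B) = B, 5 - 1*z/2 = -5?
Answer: 4340/9 ≈ 482.22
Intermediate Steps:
z = 20 (z = 10 - 2*(-5) = 10 + 10 = 20)
I(B) = 3 - B
t = 8 (t = 2*4 = 8)
(5*(-31))*(1/(t + I(z)) - 3) = (5*(-31))*(1/(8 + (3 - 1*20)) - 3) = -155*(1/(8 + (3 - 20)) - 3) = -155*(1/(8 - 17) - 3) = -155*(1/(-9) - 3) = -155*(-1/9 - 3) = -155*(-28/9) = 4340/9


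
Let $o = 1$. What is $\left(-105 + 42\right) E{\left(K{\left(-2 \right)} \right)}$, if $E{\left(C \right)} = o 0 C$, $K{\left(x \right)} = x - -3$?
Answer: $0$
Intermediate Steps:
$K{\left(x \right)} = 3 + x$ ($K{\left(x \right)} = x + 3 = 3 + x$)
$E{\left(C \right)} = 0$ ($E{\left(C \right)} = 1 \cdot 0 C = 0 C = 0$)
$\left(-105 + 42\right) E{\left(K{\left(-2 \right)} \right)} = \left(-105 + 42\right) 0 = \left(-63\right) 0 = 0$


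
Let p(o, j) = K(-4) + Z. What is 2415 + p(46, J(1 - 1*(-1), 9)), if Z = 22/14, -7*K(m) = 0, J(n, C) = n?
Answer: 16916/7 ≈ 2416.6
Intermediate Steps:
K(m) = 0 (K(m) = -1/7*0 = 0)
Z = 11/7 (Z = 22*(1/14) = 11/7 ≈ 1.5714)
p(o, j) = 11/7 (p(o, j) = 0 + 11/7 = 11/7)
2415 + p(46, J(1 - 1*(-1), 9)) = 2415 + 11/7 = 16916/7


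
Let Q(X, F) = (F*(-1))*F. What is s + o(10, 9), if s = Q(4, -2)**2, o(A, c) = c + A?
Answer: 35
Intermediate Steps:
o(A, c) = A + c
Q(X, F) = -F**2 (Q(X, F) = (-F)*F = -F**2)
s = 16 (s = (-1*(-2)**2)**2 = (-1*4)**2 = (-4)**2 = 16)
s + o(10, 9) = 16 + (10 + 9) = 16 + 19 = 35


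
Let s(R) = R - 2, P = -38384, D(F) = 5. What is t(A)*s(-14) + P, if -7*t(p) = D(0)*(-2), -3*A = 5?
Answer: -268848/7 ≈ -38407.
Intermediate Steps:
A = -5/3 (A = -⅓*5 = -5/3 ≈ -1.6667)
s(R) = -2 + R
t(p) = 10/7 (t(p) = -5*(-2)/7 = -⅐*(-10) = 10/7)
t(A)*s(-14) + P = 10*(-2 - 14)/7 - 38384 = (10/7)*(-16) - 38384 = -160/7 - 38384 = -268848/7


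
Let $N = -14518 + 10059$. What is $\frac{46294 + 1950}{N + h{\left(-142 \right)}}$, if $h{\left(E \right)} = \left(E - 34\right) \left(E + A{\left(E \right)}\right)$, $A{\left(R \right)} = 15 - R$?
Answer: $- \frac{48244}{7099} \approx -6.7959$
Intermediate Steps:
$h{\left(E \right)} = -510 + 15 E$ ($h{\left(E \right)} = \left(E - 34\right) \left(E - \left(-15 + E\right)\right) = \left(-34 + E\right) 15 = -510 + 15 E$)
$N = -4459$
$\frac{46294 + 1950}{N + h{\left(-142 \right)}} = \frac{46294 + 1950}{-4459 + \left(-510 + 15 \left(-142\right)\right)} = \frac{48244}{-4459 - 2640} = \frac{48244}{-7099} = 48244 \left(- \frac{1}{7099}\right) = - \frac{48244}{7099}$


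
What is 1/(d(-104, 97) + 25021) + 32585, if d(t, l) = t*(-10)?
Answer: 849197686/26061 ≈ 32585.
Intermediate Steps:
d(t, l) = -10*t
1/(d(-104, 97) + 25021) + 32585 = 1/(-10*(-104) + 25021) + 32585 = 1/(1040 + 25021) + 32585 = 1/26061 + 32585 = 849197686/26061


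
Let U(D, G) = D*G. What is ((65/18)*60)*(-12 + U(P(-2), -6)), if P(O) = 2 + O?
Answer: -2600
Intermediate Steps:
((65/18)*60)*(-12 + U(P(-2), -6)) = ((65/18)*60)*(-12 + (2 - 2)*(-6)) = ((65*(1/18))*60)*(-12 + 0*(-6)) = ((65/18)*60)*(-12 + 0) = (650/3)*(-12) = -2600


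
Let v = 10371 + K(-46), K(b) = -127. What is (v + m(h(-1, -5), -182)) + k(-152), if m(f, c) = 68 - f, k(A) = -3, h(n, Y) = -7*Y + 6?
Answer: 10268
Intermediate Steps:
h(n, Y) = 6 - 7*Y
v = 10244 (v = 10371 - 127 = 10244)
(v + m(h(-1, -5), -182)) + k(-152) = (10244 + (68 - (6 - 7*(-5)))) - 3 = (10244 + (68 - (6 + 35))) - 3 = (10244 + (68 - 1*41)) - 3 = (10244 + (68 - 41)) - 3 = (10244 + 27) - 3 = 10271 - 3 = 10268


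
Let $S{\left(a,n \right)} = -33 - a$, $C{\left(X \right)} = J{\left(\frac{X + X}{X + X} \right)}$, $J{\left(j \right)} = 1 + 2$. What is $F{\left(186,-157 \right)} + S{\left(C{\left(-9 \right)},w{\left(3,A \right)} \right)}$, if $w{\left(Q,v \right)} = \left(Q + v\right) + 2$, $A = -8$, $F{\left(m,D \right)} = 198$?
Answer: $162$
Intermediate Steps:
$w{\left(Q,v \right)} = 2 + Q + v$
$J{\left(j \right)} = 3$
$C{\left(X \right)} = 3$
$F{\left(186,-157 \right)} + S{\left(C{\left(-9 \right)},w{\left(3,A \right)} \right)} = 198 - 36 = 162$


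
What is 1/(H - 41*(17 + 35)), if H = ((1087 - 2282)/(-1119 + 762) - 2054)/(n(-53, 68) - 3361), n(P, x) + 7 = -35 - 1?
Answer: -1215228/2590134013 ≈ -0.00046918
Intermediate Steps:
n(P, x) = -43 (n(P, x) = -7 + (-35 - 1) = -7 - 36 = -43)
H = 732083/1215228 (H = ((1087 - 2282)/(-1119 + 762) - 2054)/(-43 - 3361) = (-1195/(-357) - 2054)/(-3404) = (-1195*(-1/357) - 2054)*(-1/3404) = (1195/357 - 2054)*(-1/3404) = -732083/357*(-1/3404) = 732083/1215228 ≈ 0.60242)
1/(H - 41*(17 + 35)) = 1/(732083/1215228 - 41*(17 + 35)) = 1/(732083/1215228 - 41*52) = 1/(732083/1215228 - 2132) = 1/(-2590134013/1215228) = -1215228/2590134013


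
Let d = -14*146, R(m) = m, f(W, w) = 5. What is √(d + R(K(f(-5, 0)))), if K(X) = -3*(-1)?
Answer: I*√2041 ≈ 45.177*I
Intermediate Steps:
K(X) = 3
d = -2044
√(d + R(K(f(-5, 0)))) = √(-2044 + 3) = √(-2041) = I*√2041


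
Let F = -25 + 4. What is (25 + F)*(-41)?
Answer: -164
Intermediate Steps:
F = -21
(25 + F)*(-41) = (25 - 21)*(-41) = 4*(-41) = -164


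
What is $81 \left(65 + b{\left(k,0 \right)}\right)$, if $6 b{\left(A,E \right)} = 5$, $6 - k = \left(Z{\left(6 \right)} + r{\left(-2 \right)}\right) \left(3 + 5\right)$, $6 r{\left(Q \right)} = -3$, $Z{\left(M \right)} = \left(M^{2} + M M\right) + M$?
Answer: $\frac{10665}{2} \approx 5332.5$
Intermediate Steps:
$Z{\left(M \right)} = M + 2 M^{2}$ ($Z{\left(M \right)} = \left(M^{2} + M^{2}\right) + M = 2 M^{2} + M = M + 2 M^{2}$)
$r{\left(Q \right)} = - \frac{1}{2}$ ($r{\left(Q \right)} = \frac{1}{6} \left(-3\right) = - \frac{1}{2}$)
$k = -614$ ($k = 6 - \left(6 \left(1 + 2 \cdot 6\right) - \frac{1}{2}\right) \left(3 + 5\right) = 6 - \left(6 \left(1 + 12\right) - \frac{1}{2}\right) 8 = 6 - \left(6 \cdot 13 - \frac{1}{2}\right) 8 = 6 - \left(78 - \frac{1}{2}\right) 8 = 6 - \frac{155}{2} \cdot 8 = 6 - 620 = -614$)
$b{\left(A,E \right)} = \frac{5}{6}$ ($b{\left(A,E \right)} = \frac{1}{6} \cdot 5 = \frac{5}{6}$)
$81 \left(65 + b{\left(k,0 \right)}\right) = 81 \left(65 + \frac{5}{6}\right) = 81 \cdot \frac{395}{6} = \frac{10665}{2}$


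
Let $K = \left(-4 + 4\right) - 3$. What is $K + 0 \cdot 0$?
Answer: $-3$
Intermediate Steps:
$K = -3$ ($K = 0 - 3 = -3$)
$K + 0 \cdot 0 = -3 + 0 \cdot 0 = -3 + 0 = -3$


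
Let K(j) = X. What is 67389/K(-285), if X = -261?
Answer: -22463/87 ≈ -258.20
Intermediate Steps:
K(j) = -261
67389/K(-285) = 67389/(-261) = 67389*(-1/261) = -22463/87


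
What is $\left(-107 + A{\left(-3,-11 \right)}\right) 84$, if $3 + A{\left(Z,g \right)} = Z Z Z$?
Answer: $-11508$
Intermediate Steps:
$A{\left(Z,g \right)} = -3 + Z^{3}$ ($A{\left(Z,g \right)} = -3 + Z Z Z = -3 + Z^{2} Z = -3 + Z^{3}$)
$\left(-107 + A{\left(-3,-11 \right)}\right) 84 = \left(-107 + \left(-3 + \left(-3\right)^{3}\right)\right) 84 = \left(-107 - 30\right) 84 = \left(-137\right) 84 = -11508$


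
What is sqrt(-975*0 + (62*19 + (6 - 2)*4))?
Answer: sqrt(1194) ≈ 34.554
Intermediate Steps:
sqrt(-975*0 + (62*19 + (6 - 2)*4)) = sqrt(0 + (1178 + 4*4)) = sqrt(0 + (1178 + 16)) = sqrt(0 + 1194) = sqrt(1194)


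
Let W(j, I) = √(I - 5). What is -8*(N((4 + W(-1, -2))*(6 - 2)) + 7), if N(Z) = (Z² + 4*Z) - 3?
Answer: -1696 - 1152*I*√7 ≈ -1696.0 - 3047.9*I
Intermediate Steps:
W(j, I) = √(-5 + I)
N(Z) = -3 + Z² + 4*Z
-8*(N((4 + W(-1, -2))*(6 - 2)) + 7) = -8*((-3 + ((4 + √(-5 - 2))*(6 - 2))² + 4*((4 + √(-5 - 2))*(6 - 2))) + 7) = -8*((-3 + ((4 + √(-7))*4)² + 4*((4 + √(-7))*4)) + 7) = -8*((-3 + ((4 + I*√7)*4)² + 4*((4 + I*√7)*4)) + 7) = -8*((-3 + (16 + 4*I*√7)² + 4*(16 + 4*I*√7)) + 7) = -8*((-3 + (16 + 4*I*√7)² + (64 + 16*I*√7)) + 7) = -8*((61 + (16 + 4*I*√7)² + 16*I*√7) + 7) = -8*(68 + (16 + 4*I*√7)² + 16*I*√7) = -544 - 8*(16 + 4*I*√7)² - 128*I*√7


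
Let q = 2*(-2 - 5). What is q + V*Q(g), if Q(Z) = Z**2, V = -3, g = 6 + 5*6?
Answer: -3902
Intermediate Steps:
g = 36 (g = 6 + 30 = 36)
q = -14 (q = 2*(-7) = -14)
q + V*Q(g) = -14 - 3*36**2 = -14 - 3*1296 = -14 - 3888 = -3902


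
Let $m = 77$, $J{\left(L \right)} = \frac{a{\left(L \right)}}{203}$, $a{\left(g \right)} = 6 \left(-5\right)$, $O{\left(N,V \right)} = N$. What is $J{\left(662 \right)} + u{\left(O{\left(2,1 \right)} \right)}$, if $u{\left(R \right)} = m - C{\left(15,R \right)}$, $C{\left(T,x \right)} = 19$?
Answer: $\frac{11744}{203} \approx 57.852$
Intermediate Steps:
$a{\left(g \right)} = -30$
$J{\left(L \right)} = - \frac{30}{203}$
$u{\left(R \right)} = 58$ ($u{\left(R \right)} = 77 - 19 = 58$)
$J{\left(662 \right)} + u{\left(O{\left(2,1 \right)} \right)} = - \frac{30}{203} + 58 = \frac{11744}{203}$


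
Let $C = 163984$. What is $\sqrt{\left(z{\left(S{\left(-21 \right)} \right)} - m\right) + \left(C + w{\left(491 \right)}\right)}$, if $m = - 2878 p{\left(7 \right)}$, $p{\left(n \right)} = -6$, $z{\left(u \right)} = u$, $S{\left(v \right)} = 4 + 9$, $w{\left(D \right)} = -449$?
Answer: $2 \sqrt{36570} \approx 382.47$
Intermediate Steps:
$S{\left(v \right)} = 13$
$m = 17268$ ($m = \left(-2878\right) \left(-6\right) = 17268$)
$\sqrt{\left(z{\left(S{\left(-21 \right)} \right)} - m\right) + \left(C + w{\left(491 \right)}\right)} = \sqrt{\left(13 - 17268\right) + \left(163984 - 449\right)} = \sqrt{\left(13 - 17268\right) + 163535} = \sqrt{-17255 + 163535} = \sqrt{146280} = 2 \sqrt{36570}$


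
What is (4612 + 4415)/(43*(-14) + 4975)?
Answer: 9027/4373 ≈ 2.0643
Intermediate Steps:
(4612 + 4415)/(43*(-14) + 4975) = 9027/(-602 + 4975) = 9027/4373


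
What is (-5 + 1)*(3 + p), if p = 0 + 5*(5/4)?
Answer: -37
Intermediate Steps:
p = 25/4 (p = 0 + 5*(5*(¼)) = 0 + 5*(5/4) = 0 + 25/4 = 25/4 ≈ 6.2500)
(-5 + 1)*(3 + p) = (-5 + 1)*(3 + 25/4) = -4*37/4 = -37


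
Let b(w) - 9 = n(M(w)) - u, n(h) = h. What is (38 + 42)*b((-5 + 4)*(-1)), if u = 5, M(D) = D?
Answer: 400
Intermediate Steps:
b(w) = 4 + w (b(w) = 9 + (w - 1*5) = 9 + (w - 5) = 9 + (-5 + w) = 4 + w)
(38 + 42)*b((-5 + 4)*(-1)) = (38 + 42)*(4 + (-5 + 4)*(-1)) = 80*(4 - 1*(-1)) = 80*(4 + 1) = 80*5 = 400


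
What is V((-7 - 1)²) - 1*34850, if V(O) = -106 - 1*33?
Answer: -34989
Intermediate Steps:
V(O) = -139 (V(O) = -106 - 33 = -139)
V((-7 - 1)²) - 1*34850 = -139 - 1*34850 = -139 - 34850 = -34989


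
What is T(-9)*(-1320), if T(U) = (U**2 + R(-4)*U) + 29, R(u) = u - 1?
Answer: -204600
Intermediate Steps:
R(u) = -1 + u
T(U) = 29 + U**2 - 5*U (T(U) = (U**2 + (-1 - 4)*U) + 29 = (U**2 - 5*U) + 29 = 29 + U**2 - 5*U)
T(-9)*(-1320) = (29 + (-9)**2 - 5*(-9))*(-1320) = (29 + 81 + 45)*(-1320) = 155*(-1320) = -204600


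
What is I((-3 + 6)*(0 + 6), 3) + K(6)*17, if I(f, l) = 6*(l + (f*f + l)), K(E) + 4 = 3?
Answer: 1963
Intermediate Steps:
K(E) = -1 (K(E) = -4 + 3 = -1)
I(f, l) = 6*f² + 12*l (I(f, l) = 6*(l + (f² + l)) = 6*(l + (l + f²)) = 6*(f² + 2*l) = 6*f² + 12*l)
I((-3 + 6)*(0 + 6), 3) + K(6)*17 = (6*((-3 + 6)*(0 + 6))² + 12*3) - 1*17 = (6*(3*6)² + 36) - 17 = (6*18² + 36) - 17 = (6*324 + 36) - 17 = (1944 + 36) - 17 = 1980 - 17 = 1963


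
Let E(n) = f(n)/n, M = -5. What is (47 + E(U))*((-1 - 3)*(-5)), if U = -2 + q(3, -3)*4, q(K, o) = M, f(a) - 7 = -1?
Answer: 10280/11 ≈ 934.54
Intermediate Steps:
f(a) = 6 (f(a) = 7 - 1 = 6)
q(K, o) = -5
U = -22 (U = -2 - 5*4 = -2 - 20 = -22)
E(n) = 6/n
(47 + E(U))*((-1 - 3)*(-5)) = (47 + 6/(-22))*((-1 - 3)*(-5)) = (47 + 6*(-1/22))*(-4*(-5)) = (47 - 3/11)*20 = (514/11)*20 = 10280/11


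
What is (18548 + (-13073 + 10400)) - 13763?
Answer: 2112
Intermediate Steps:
(18548 + (-13073 + 10400)) - 13763 = (18548 - 2673) - 13763 = 15875 - 13763 = 2112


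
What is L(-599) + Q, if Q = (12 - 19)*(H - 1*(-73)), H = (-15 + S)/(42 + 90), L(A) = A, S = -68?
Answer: -145939/132 ≈ -1105.6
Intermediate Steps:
H = -83/132 (H = (-15 - 68)/(42 + 90) = -83/132 ≈ -0.62879)
Q = -66871/132 (Q = (12 - 19)*(-83/132 - 1*(-73)) = -7*(-83/132 + 73) = -7*9553/132 = -66871/132 ≈ -506.60)
L(-599) + Q = -599 - 66871/132 = -145939/132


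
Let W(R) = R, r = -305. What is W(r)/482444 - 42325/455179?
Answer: -20558271895/219598377476 ≈ -0.093618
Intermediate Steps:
W(r)/482444 - 42325/455179 = -305/482444 - 42325/455179 = -20558271895/219598377476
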